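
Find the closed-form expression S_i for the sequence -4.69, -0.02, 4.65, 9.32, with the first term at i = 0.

Check differences: -0.02 - -4.69 = 4.67
4.65 - -0.02 = 4.67
Common difference d = 4.67.
First term a = -4.69.
Formula: S_i = -4.69 + 4.67*i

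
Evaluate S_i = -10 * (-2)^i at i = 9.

S_9 = -10 * (-2)^9 = -10 * -512 = 5120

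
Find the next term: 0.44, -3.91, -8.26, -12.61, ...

Differences: -3.91 - 0.44 = -4.35
This is an arithmetic sequence with common difference d = -4.35.
Next term = -12.61 + -4.35 = -16.96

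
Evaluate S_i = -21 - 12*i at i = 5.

S_5 = -21 + -12*5 = -21 + -60 = -81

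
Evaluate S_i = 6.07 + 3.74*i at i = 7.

S_7 = 6.07 + 3.74*7 = 6.07 + 26.18 = 32.25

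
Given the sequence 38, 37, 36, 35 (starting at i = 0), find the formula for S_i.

Check differences: 37 - 38 = -1
36 - 37 = -1
Common difference d = -1.
First term a = 38.
Formula: S_i = 38 - 1*i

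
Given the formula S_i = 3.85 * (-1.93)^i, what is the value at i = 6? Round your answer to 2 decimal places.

S_6 = 3.85 * (-1.93)^6 ≈ 3.85 * 51.6825 ≈ 198.98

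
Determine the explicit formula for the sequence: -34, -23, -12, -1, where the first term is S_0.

Check differences: -23 - -34 = 11
-12 - -23 = 11
Common difference d = 11.
First term a = -34.
Formula: S_i = -34 + 11*i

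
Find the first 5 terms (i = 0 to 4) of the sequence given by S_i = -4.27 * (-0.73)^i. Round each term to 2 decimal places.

This is a geometric sequence.
i=0: S_0 = -4.27 * (-0.73)^0 = -4.27
i=1: S_1 = -4.27 * (-0.73)^1 ≈ 3.12
i=2: S_2 = -4.27 * (-0.73)^2 ≈ -2.28
i=3: S_3 = -4.27 * (-0.73)^3 ≈ 1.66
i=4: S_4 = -4.27 * (-0.73)^4 ≈ -1.21
The first 5 terms are: [-4.27, 3.12, -2.28, 1.66, -1.21]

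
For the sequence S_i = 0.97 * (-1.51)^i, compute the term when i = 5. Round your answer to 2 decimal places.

S_5 = 0.97 * (-1.51)^5 ≈ 0.97 * -7.8503 ≈ -7.61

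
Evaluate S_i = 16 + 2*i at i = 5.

S_5 = 16 + 2*5 = 16 + 10 = 26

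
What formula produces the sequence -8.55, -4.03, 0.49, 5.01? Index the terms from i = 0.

Check differences: -4.03 - -8.55 = 4.52
0.49 - -4.03 = 4.52
Common difference d = 4.52.
First term a = -8.55.
Formula: S_i = -8.55 + 4.52*i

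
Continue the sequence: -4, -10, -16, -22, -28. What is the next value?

Differences: -10 - -4 = -6
This is an arithmetic sequence with common difference d = -6.
Next term = -28 + -6 = -34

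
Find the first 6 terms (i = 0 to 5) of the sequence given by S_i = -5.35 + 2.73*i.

This is an arithmetic sequence.
i=0: S_0 = -5.35 + 2.73*0 = -5.35
i=1: S_1 = -5.35 + 2.73*1 = -2.62
i=2: S_2 = -5.35 + 2.73*2 = 0.11
i=3: S_3 = -5.35 + 2.73*3 = 2.84
i=4: S_4 = -5.35 + 2.73*4 = 5.57
i=5: S_5 = -5.35 + 2.73*5 = 8.3
The first 6 terms are: [-5.35, -2.62, 0.11, 2.84, 5.57, 8.3]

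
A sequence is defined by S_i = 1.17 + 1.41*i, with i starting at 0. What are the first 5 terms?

This is an arithmetic sequence.
i=0: S_0 = 1.17 + 1.41*0 = 1.17
i=1: S_1 = 1.17 + 1.41*1 = 2.58
i=2: S_2 = 1.17 + 1.41*2 = 3.99
i=3: S_3 = 1.17 + 1.41*3 = 5.4
i=4: S_4 = 1.17 + 1.41*4 = 6.81
The first 5 terms are: [1.17, 2.58, 3.99, 5.4, 6.81]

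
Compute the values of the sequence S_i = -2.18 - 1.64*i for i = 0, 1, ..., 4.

This is an arithmetic sequence.
i=0: S_0 = -2.18 + -1.64*0 = -2.18
i=1: S_1 = -2.18 + -1.64*1 = -3.82
i=2: S_2 = -2.18 + -1.64*2 = -5.46
i=3: S_3 = -2.18 + -1.64*3 = -7.1
i=4: S_4 = -2.18 + -1.64*4 = -8.74
The first 5 terms are: [-2.18, -3.82, -5.46, -7.1, -8.74]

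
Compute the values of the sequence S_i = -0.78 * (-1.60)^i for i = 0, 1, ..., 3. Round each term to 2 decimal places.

This is a geometric sequence.
i=0: S_0 = -0.78 * (-1.6)^0 = -0.78
i=1: S_1 = -0.78 * (-1.6)^1 ≈ 1.25
i=2: S_2 = -0.78 * (-1.6)^2 ≈ -2.0
i=3: S_3 = -0.78 * (-1.6)^3 ≈ 3.19
The first 4 terms are: [-0.78, 1.25, -2.0, 3.19]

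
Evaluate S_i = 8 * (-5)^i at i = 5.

S_5 = 8 * (-5)^5 = 8 * -3125 = -25000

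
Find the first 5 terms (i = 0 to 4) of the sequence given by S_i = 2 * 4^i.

This is a geometric sequence.
i=0: S_0 = 2 * 4^0 = 2
i=1: S_1 = 2 * 4^1 = 8
i=2: S_2 = 2 * 4^2 = 32
i=3: S_3 = 2 * 4^3 = 128
i=4: S_4 = 2 * 4^4 = 512
The first 5 terms are: [2, 8, 32, 128, 512]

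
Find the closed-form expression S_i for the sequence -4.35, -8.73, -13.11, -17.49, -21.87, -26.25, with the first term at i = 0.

Check differences: -8.73 - -4.35 = -4.38
-13.11 - -8.73 = -4.38
Common difference d = -4.38.
First term a = -4.35.
Formula: S_i = -4.35 - 4.38*i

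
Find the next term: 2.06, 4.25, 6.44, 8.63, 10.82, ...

Differences: 4.25 - 2.06 = 2.19
This is an arithmetic sequence with common difference d = 2.19.
Next term = 10.82 + 2.19 = 13.01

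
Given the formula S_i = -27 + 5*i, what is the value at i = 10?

S_10 = -27 + 5*10 = -27 + 50 = 23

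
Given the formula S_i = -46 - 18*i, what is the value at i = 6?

S_6 = -46 + -18*6 = -46 + -108 = -154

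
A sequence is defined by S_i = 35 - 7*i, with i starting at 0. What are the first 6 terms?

This is an arithmetic sequence.
i=0: S_0 = 35 + -7*0 = 35
i=1: S_1 = 35 + -7*1 = 28
i=2: S_2 = 35 + -7*2 = 21
i=3: S_3 = 35 + -7*3 = 14
i=4: S_4 = 35 + -7*4 = 7
i=5: S_5 = 35 + -7*5 = 0
The first 6 terms are: [35, 28, 21, 14, 7, 0]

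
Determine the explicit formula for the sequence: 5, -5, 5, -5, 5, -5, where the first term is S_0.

Check ratios: -5 / 5 = -1.0
Common ratio r = -1.
First term a = 5.
Formula: S_i = 5 * (-1)^i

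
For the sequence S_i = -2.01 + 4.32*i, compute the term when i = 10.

S_10 = -2.01 + 4.32*10 = -2.01 + 43.2 = 41.19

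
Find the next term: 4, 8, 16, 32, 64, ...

Ratios: 8 / 4 = 2.0
This is a geometric sequence with common ratio r = 2.
Next term = 64 * 2 = 128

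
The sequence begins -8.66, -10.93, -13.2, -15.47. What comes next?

Differences: -10.93 - -8.66 = -2.27
This is an arithmetic sequence with common difference d = -2.27.
Next term = -15.47 + -2.27 = -17.74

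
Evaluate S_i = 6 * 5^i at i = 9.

S_9 = 6 * 5^9 = 6 * 1953125 = 11718750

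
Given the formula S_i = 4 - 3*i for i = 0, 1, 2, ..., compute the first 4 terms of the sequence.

This is an arithmetic sequence.
i=0: S_0 = 4 + -3*0 = 4
i=1: S_1 = 4 + -3*1 = 1
i=2: S_2 = 4 + -3*2 = -2
i=3: S_3 = 4 + -3*3 = -5
The first 4 terms are: [4, 1, -2, -5]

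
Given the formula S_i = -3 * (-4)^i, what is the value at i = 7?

S_7 = -3 * (-4)^7 = -3 * -16384 = 49152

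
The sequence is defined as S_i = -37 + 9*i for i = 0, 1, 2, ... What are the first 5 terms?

This is an arithmetic sequence.
i=0: S_0 = -37 + 9*0 = -37
i=1: S_1 = -37 + 9*1 = -28
i=2: S_2 = -37 + 9*2 = -19
i=3: S_3 = -37 + 9*3 = -10
i=4: S_4 = -37 + 9*4 = -1
The first 5 terms are: [-37, -28, -19, -10, -1]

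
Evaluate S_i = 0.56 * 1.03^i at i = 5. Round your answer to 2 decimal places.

S_5 = 0.56 * 1.03^5 ≈ 0.56 * 1.1593 ≈ 0.65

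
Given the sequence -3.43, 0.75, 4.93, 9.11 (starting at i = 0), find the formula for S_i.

Check differences: 0.75 - -3.43 = 4.18
4.93 - 0.75 = 4.18
Common difference d = 4.18.
First term a = -3.43.
Formula: S_i = -3.43 + 4.18*i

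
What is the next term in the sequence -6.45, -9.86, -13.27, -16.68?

Differences: -9.86 - -6.45 = -3.41
This is an arithmetic sequence with common difference d = -3.41.
Next term = -16.68 + -3.41 = -20.09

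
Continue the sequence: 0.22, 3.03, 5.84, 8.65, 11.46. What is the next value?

Differences: 3.03 - 0.22 = 2.81
This is an arithmetic sequence with common difference d = 2.81.
Next term = 11.46 + 2.81 = 14.27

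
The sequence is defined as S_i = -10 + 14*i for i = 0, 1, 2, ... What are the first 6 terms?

This is an arithmetic sequence.
i=0: S_0 = -10 + 14*0 = -10
i=1: S_1 = -10 + 14*1 = 4
i=2: S_2 = -10 + 14*2 = 18
i=3: S_3 = -10 + 14*3 = 32
i=4: S_4 = -10 + 14*4 = 46
i=5: S_5 = -10 + 14*5 = 60
The first 6 terms are: [-10, 4, 18, 32, 46, 60]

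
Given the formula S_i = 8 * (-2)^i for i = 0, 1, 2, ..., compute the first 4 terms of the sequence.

This is a geometric sequence.
i=0: S_0 = 8 * (-2)^0 = 8
i=1: S_1 = 8 * (-2)^1 = -16
i=2: S_2 = 8 * (-2)^2 = 32
i=3: S_3 = 8 * (-2)^3 = -64
The first 4 terms are: [8, -16, 32, -64]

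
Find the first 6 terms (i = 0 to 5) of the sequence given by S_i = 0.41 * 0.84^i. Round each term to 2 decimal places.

This is a geometric sequence.
i=0: S_0 = 0.41 * 0.84^0 = 0.41
i=1: S_1 = 0.41 * 0.84^1 ≈ 0.34
i=2: S_2 = 0.41 * 0.84^2 ≈ 0.29
i=3: S_3 = 0.41 * 0.84^3 ≈ 0.24
i=4: S_4 = 0.41 * 0.84^4 ≈ 0.2
i=5: S_5 = 0.41 * 0.84^5 ≈ 0.17
The first 6 terms are: [0.41, 0.34, 0.29, 0.24, 0.2, 0.17]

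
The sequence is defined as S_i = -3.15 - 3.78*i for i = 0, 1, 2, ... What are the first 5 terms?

This is an arithmetic sequence.
i=0: S_0 = -3.15 + -3.78*0 = -3.15
i=1: S_1 = -3.15 + -3.78*1 = -6.93
i=2: S_2 = -3.15 + -3.78*2 = -10.71
i=3: S_3 = -3.15 + -3.78*3 = -14.49
i=4: S_4 = -3.15 + -3.78*4 = -18.27
The first 5 terms are: [-3.15, -6.93, -10.71, -14.49, -18.27]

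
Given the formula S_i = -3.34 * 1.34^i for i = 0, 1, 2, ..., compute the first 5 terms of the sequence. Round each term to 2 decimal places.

This is a geometric sequence.
i=0: S_0 = -3.34 * 1.34^0 = -3.34
i=1: S_1 = -3.34 * 1.34^1 ≈ -4.48
i=2: S_2 = -3.34 * 1.34^2 ≈ -6.0
i=3: S_3 = -3.34 * 1.34^3 ≈ -8.04
i=4: S_4 = -3.34 * 1.34^4 ≈ -10.77
The first 5 terms are: [-3.34, -4.48, -6.0, -8.04, -10.77]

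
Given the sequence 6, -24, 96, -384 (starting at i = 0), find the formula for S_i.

Check ratios: -24 / 6 = -4.0
Common ratio r = -4.
First term a = 6.
Formula: S_i = 6 * (-4)^i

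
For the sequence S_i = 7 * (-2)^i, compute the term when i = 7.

S_7 = 7 * (-2)^7 = 7 * -128 = -896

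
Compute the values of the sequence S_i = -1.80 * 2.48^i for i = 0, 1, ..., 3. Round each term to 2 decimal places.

This is a geometric sequence.
i=0: S_0 = -1.8 * 2.48^0 = -1.8
i=1: S_1 = -1.8 * 2.48^1 ≈ -4.46
i=2: S_2 = -1.8 * 2.48^2 ≈ -11.07
i=3: S_3 = -1.8 * 2.48^3 ≈ -27.46
The first 4 terms are: [-1.8, -4.46, -11.07, -27.46]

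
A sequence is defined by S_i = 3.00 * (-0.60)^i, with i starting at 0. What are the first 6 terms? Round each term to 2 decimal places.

This is a geometric sequence.
i=0: S_0 = 3.0 * (-0.6)^0 = 3.0
i=1: S_1 = 3.0 * (-0.6)^1 = -1.8
i=2: S_2 = 3.0 * (-0.6)^2 = 1.08
i=3: S_3 = 3.0 * (-0.6)^3 ≈ -0.65
i=4: S_4 = 3.0 * (-0.6)^4 ≈ 0.39
i=5: S_5 = 3.0 * (-0.6)^5 ≈ -0.23
The first 6 terms are: [3.0, -1.8, 1.08, -0.65, 0.39, -0.23]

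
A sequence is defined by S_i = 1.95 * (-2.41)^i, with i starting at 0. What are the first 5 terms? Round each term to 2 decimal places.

This is a geometric sequence.
i=0: S_0 = 1.95 * (-2.41)^0 = 1.95
i=1: S_1 = 1.95 * (-2.41)^1 ≈ -4.7
i=2: S_2 = 1.95 * (-2.41)^2 ≈ 11.33
i=3: S_3 = 1.95 * (-2.41)^3 ≈ -27.3
i=4: S_4 = 1.95 * (-2.41)^4 ≈ 65.78
The first 5 terms are: [1.95, -4.7, 11.33, -27.3, 65.78]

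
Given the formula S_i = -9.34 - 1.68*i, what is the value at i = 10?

S_10 = -9.34 + -1.68*10 = -9.34 + -16.8 = -26.14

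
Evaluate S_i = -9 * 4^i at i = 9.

S_9 = -9 * 4^9 = -9 * 262144 = -2359296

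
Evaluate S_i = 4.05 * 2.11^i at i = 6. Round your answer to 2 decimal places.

S_6 = 4.05 * 2.11^6 ≈ 4.05 * 88.2459 ≈ 357.4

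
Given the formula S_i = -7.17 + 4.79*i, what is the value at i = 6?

S_6 = -7.17 + 4.79*6 = -7.17 + 28.74 = 21.57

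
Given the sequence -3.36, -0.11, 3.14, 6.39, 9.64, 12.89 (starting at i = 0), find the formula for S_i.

Check differences: -0.11 - -3.36 = 3.25
3.14 - -0.11 = 3.25
Common difference d = 3.25.
First term a = -3.36.
Formula: S_i = -3.36 + 3.25*i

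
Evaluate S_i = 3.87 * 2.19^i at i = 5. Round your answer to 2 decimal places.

S_5 = 3.87 * 2.19^5 ≈ 3.87 * 50.3756 ≈ 194.95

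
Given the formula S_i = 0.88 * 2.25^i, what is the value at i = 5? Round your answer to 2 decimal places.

S_5 = 0.88 * 2.25^5 ≈ 0.88 * 57.665 ≈ 50.75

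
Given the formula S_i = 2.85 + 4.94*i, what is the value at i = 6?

S_6 = 2.85 + 4.94*6 = 2.85 + 29.64 = 32.49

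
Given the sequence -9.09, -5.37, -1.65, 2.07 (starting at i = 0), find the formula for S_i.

Check differences: -5.37 - -9.09 = 3.72
-1.65 - -5.37 = 3.72
Common difference d = 3.72.
First term a = -9.09.
Formula: S_i = -9.09 + 3.72*i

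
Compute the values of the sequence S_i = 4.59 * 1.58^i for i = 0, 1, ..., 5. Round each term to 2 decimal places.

This is a geometric sequence.
i=0: S_0 = 4.59 * 1.58^0 = 4.59
i=1: S_1 = 4.59 * 1.58^1 ≈ 7.25
i=2: S_2 = 4.59 * 1.58^2 ≈ 11.46
i=3: S_3 = 4.59 * 1.58^3 ≈ 18.1
i=4: S_4 = 4.59 * 1.58^4 ≈ 28.6
i=5: S_5 = 4.59 * 1.58^5 ≈ 45.2
The first 6 terms are: [4.59, 7.25, 11.46, 18.1, 28.6, 45.2]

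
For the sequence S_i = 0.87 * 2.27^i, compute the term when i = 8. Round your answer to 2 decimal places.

S_8 = 0.87 * 2.27^8 ≈ 0.87 * 705.0288 ≈ 613.38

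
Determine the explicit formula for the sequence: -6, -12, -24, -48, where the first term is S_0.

Check ratios: -12 / -6 = 2.0
Common ratio r = 2.
First term a = -6.
Formula: S_i = -6 * 2^i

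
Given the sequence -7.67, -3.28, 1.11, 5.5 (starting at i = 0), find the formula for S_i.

Check differences: -3.28 - -7.67 = 4.39
1.11 - -3.28 = 4.39
Common difference d = 4.39.
First term a = -7.67.
Formula: S_i = -7.67 + 4.39*i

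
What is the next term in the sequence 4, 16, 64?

Ratios: 16 / 4 = 4.0
This is a geometric sequence with common ratio r = 4.
Next term = 64 * 4 = 256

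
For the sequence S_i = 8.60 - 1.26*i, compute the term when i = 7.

S_7 = 8.6 + -1.26*7 = 8.6 + -8.82 = -0.22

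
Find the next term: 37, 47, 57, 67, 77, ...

Differences: 47 - 37 = 10
This is an arithmetic sequence with common difference d = 10.
Next term = 77 + 10 = 87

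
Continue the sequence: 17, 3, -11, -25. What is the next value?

Differences: 3 - 17 = -14
This is an arithmetic sequence with common difference d = -14.
Next term = -25 + -14 = -39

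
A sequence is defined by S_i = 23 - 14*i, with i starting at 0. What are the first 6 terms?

This is an arithmetic sequence.
i=0: S_0 = 23 + -14*0 = 23
i=1: S_1 = 23 + -14*1 = 9
i=2: S_2 = 23 + -14*2 = -5
i=3: S_3 = 23 + -14*3 = -19
i=4: S_4 = 23 + -14*4 = -33
i=5: S_5 = 23 + -14*5 = -47
The first 6 terms are: [23, 9, -5, -19, -33, -47]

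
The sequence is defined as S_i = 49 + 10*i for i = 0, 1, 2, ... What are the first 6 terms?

This is an arithmetic sequence.
i=0: S_0 = 49 + 10*0 = 49
i=1: S_1 = 49 + 10*1 = 59
i=2: S_2 = 49 + 10*2 = 69
i=3: S_3 = 49 + 10*3 = 79
i=4: S_4 = 49 + 10*4 = 89
i=5: S_5 = 49 + 10*5 = 99
The first 6 terms are: [49, 59, 69, 79, 89, 99]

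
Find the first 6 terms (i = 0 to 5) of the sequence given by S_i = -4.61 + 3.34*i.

This is an arithmetic sequence.
i=0: S_0 = -4.61 + 3.34*0 = -4.61
i=1: S_1 = -4.61 + 3.34*1 = -1.27
i=2: S_2 = -4.61 + 3.34*2 = 2.07
i=3: S_3 = -4.61 + 3.34*3 = 5.41
i=4: S_4 = -4.61 + 3.34*4 = 8.75
i=5: S_5 = -4.61 + 3.34*5 = 12.09
The first 6 terms are: [-4.61, -1.27, 2.07, 5.41, 8.75, 12.09]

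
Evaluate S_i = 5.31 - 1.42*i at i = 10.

S_10 = 5.31 + -1.42*10 = 5.31 + -14.2 = -8.89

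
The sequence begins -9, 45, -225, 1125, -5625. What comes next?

Ratios: 45 / -9 = -5.0
This is a geometric sequence with common ratio r = -5.
Next term = -5625 * -5 = 28125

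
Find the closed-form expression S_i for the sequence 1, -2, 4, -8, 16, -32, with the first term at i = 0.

Check ratios: -2 / 1 = -2.0
Common ratio r = -2.
First term a = 1.
Formula: S_i = 1 * (-2)^i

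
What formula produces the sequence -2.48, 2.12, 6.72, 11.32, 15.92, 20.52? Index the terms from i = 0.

Check differences: 2.12 - -2.48 = 4.6
6.72 - 2.12 = 4.6
Common difference d = 4.6.
First term a = -2.48.
Formula: S_i = -2.48 + 4.60*i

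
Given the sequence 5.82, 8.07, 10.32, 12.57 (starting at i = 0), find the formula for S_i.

Check differences: 8.07 - 5.82 = 2.25
10.32 - 8.07 = 2.25
Common difference d = 2.25.
First term a = 5.82.
Formula: S_i = 5.82 + 2.25*i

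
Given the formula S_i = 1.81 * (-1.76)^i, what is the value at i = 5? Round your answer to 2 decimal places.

S_5 = 1.81 * (-1.76)^5 ≈ 1.81 * -16.8874 ≈ -30.57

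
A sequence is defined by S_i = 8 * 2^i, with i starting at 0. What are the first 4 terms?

This is a geometric sequence.
i=0: S_0 = 8 * 2^0 = 8
i=1: S_1 = 8 * 2^1 = 16
i=2: S_2 = 8 * 2^2 = 32
i=3: S_3 = 8 * 2^3 = 64
The first 4 terms are: [8, 16, 32, 64]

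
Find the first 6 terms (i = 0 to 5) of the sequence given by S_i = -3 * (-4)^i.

This is a geometric sequence.
i=0: S_0 = -3 * (-4)^0 = -3
i=1: S_1 = -3 * (-4)^1 = 12
i=2: S_2 = -3 * (-4)^2 = -48
i=3: S_3 = -3 * (-4)^3 = 192
i=4: S_4 = -3 * (-4)^4 = -768
i=5: S_5 = -3 * (-4)^5 = 3072
The first 6 terms are: [-3, 12, -48, 192, -768, 3072]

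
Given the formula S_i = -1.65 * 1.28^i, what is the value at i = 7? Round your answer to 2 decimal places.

S_7 = -1.65 * 1.28^7 ≈ -1.65 * 5.6295 ≈ -9.29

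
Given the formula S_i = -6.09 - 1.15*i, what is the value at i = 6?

S_6 = -6.09 + -1.15*6 = -6.09 + -6.9 = -12.99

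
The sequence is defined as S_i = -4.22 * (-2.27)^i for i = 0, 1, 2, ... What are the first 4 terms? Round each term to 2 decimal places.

This is a geometric sequence.
i=0: S_0 = -4.22 * (-2.27)^0 = -4.22
i=1: S_1 = -4.22 * (-2.27)^1 ≈ 9.58
i=2: S_2 = -4.22 * (-2.27)^2 ≈ -21.75
i=3: S_3 = -4.22 * (-2.27)^3 ≈ 49.36
The first 4 terms are: [-4.22, 9.58, -21.75, 49.36]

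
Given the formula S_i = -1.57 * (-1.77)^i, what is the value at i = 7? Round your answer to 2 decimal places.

S_7 = -1.57 * (-1.77)^7 ≈ -1.57 * -54.4268 ≈ 85.45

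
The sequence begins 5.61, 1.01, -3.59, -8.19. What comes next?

Differences: 1.01 - 5.61 = -4.6
This is an arithmetic sequence with common difference d = -4.6.
Next term = -8.19 + -4.6 = -12.79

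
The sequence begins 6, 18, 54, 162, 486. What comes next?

Ratios: 18 / 6 = 3.0
This is a geometric sequence with common ratio r = 3.
Next term = 486 * 3 = 1458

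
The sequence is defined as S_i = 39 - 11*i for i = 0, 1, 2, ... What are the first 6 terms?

This is an arithmetic sequence.
i=0: S_0 = 39 + -11*0 = 39
i=1: S_1 = 39 + -11*1 = 28
i=2: S_2 = 39 + -11*2 = 17
i=3: S_3 = 39 + -11*3 = 6
i=4: S_4 = 39 + -11*4 = -5
i=5: S_5 = 39 + -11*5 = -16
The first 6 terms are: [39, 28, 17, 6, -5, -16]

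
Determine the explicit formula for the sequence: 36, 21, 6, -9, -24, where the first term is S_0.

Check differences: 21 - 36 = -15
6 - 21 = -15
Common difference d = -15.
First term a = 36.
Formula: S_i = 36 - 15*i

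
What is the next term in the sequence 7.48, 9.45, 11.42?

Differences: 9.45 - 7.48 = 1.97
This is an arithmetic sequence with common difference d = 1.97.
Next term = 11.42 + 1.97 = 13.39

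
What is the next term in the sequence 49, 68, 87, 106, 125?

Differences: 68 - 49 = 19
This is an arithmetic sequence with common difference d = 19.
Next term = 125 + 19 = 144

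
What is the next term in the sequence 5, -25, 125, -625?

Ratios: -25 / 5 = -5.0
This is a geometric sequence with common ratio r = -5.
Next term = -625 * -5 = 3125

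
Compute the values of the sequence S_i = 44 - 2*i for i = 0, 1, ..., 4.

This is an arithmetic sequence.
i=0: S_0 = 44 + -2*0 = 44
i=1: S_1 = 44 + -2*1 = 42
i=2: S_2 = 44 + -2*2 = 40
i=3: S_3 = 44 + -2*3 = 38
i=4: S_4 = 44 + -2*4 = 36
The first 5 terms are: [44, 42, 40, 38, 36]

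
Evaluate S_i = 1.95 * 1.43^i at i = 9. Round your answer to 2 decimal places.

S_9 = 1.95 * 1.43^9 ≈ 1.95 * 25.0049 ≈ 48.76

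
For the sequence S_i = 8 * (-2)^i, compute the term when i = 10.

S_10 = 8 * (-2)^10 = 8 * 1024 = 8192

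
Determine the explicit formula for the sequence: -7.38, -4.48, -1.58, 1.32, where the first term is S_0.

Check differences: -4.48 - -7.38 = 2.9
-1.58 - -4.48 = 2.9
Common difference d = 2.9.
First term a = -7.38.
Formula: S_i = -7.38 + 2.90*i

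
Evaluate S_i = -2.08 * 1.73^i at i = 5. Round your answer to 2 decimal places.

S_5 = -2.08 * 1.73^5 ≈ -2.08 * 15.4964 ≈ -32.23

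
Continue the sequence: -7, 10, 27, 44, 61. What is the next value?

Differences: 10 - -7 = 17
This is an arithmetic sequence with common difference d = 17.
Next term = 61 + 17 = 78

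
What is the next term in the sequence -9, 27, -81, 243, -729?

Ratios: 27 / -9 = -3.0
This is a geometric sequence with common ratio r = -3.
Next term = -729 * -3 = 2187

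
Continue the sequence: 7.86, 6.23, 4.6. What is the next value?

Differences: 6.23 - 7.86 = -1.63
This is an arithmetic sequence with common difference d = -1.63.
Next term = 4.6 + -1.63 = 2.97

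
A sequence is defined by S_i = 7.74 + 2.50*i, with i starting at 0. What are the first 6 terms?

This is an arithmetic sequence.
i=0: S_0 = 7.74 + 2.5*0 = 7.74
i=1: S_1 = 7.74 + 2.5*1 = 10.24
i=2: S_2 = 7.74 + 2.5*2 = 12.74
i=3: S_3 = 7.74 + 2.5*3 = 15.24
i=4: S_4 = 7.74 + 2.5*4 = 17.74
i=5: S_5 = 7.74 + 2.5*5 = 20.24
The first 6 terms are: [7.74, 10.24, 12.74, 15.24, 17.74, 20.24]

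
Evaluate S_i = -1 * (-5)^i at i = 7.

S_7 = -1 * (-5)^7 = -1 * -78125 = 78125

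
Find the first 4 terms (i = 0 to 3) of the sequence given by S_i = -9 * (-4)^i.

This is a geometric sequence.
i=0: S_0 = -9 * (-4)^0 = -9
i=1: S_1 = -9 * (-4)^1 = 36
i=2: S_2 = -9 * (-4)^2 = -144
i=3: S_3 = -9 * (-4)^3 = 576
The first 4 terms are: [-9, 36, -144, 576]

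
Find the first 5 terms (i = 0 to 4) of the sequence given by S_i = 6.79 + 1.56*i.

This is an arithmetic sequence.
i=0: S_0 = 6.79 + 1.56*0 = 6.79
i=1: S_1 = 6.79 + 1.56*1 = 8.35
i=2: S_2 = 6.79 + 1.56*2 = 9.91
i=3: S_3 = 6.79 + 1.56*3 = 11.47
i=4: S_4 = 6.79 + 1.56*4 = 13.03
The first 5 terms are: [6.79, 8.35, 9.91, 11.47, 13.03]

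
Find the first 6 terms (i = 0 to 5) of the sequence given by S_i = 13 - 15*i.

This is an arithmetic sequence.
i=0: S_0 = 13 + -15*0 = 13
i=1: S_1 = 13 + -15*1 = -2
i=2: S_2 = 13 + -15*2 = -17
i=3: S_3 = 13 + -15*3 = -32
i=4: S_4 = 13 + -15*4 = -47
i=5: S_5 = 13 + -15*5 = -62
The first 6 terms are: [13, -2, -17, -32, -47, -62]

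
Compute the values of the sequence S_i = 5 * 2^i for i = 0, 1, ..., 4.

This is a geometric sequence.
i=0: S_0 = 5 * 2^0 = 5
i=1: S_1 = 5 * 2^1 = 10
i=2: S_2 = 5 * 2^2 = 20
i=3: S_3 = 5 * 2^3 = 40
i=4: S_4 = 5 * 2^4 = 80
The first 5 terms are: [5, 10, 20, 40, 80]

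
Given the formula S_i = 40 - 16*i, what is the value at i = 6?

S_6 = 40 + -16*6 = 40 + -96 = -56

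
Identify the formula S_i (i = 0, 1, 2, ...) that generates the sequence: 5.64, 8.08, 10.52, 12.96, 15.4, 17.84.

Check differences: 8.08 - 5.64 = 2.44
10.52 - 8.08 = 2.44
Common difference d = 2.44.
First term a = 5.64.
Formula: S_i = 5.64 + 2.44*i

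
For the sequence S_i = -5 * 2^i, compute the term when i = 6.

S_6 = -5 * 2^6 = -5 * 64 = -320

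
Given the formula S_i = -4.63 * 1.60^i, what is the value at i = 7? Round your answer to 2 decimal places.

S_7 = -4.63 * 1.6^7 ≈ -4.63 * 26.8435 ≈ -124.29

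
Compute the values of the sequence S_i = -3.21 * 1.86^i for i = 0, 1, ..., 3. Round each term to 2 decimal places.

This is a geometric sequence.
i=0: S_0 = -3.21 * 1.86^0 = -3.21
i=1: S_1 = -3.21 * 1.86^1 ≈ -5.97
i=2: S_2 = -3.21 * 1.86^2 ≈ -11.11
i=3: S_3 = -3.21 * 1.86^3 ≈ -20.66
The first 4 terms are: [-3.21, -5.97, -11.11, -20.66]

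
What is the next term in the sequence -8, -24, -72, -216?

Ratios: -24 / -8 = 3.0
This is a geometric sequence with common ratio r = 3.
Next term = -216 * 3 = -648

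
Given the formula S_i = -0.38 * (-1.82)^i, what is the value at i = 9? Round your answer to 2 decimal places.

S_9 = -0.38 * (-1.82)^9 ≈ -0.38 * -219.1001 ≈ 83.26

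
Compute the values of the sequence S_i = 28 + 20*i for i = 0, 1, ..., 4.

This is an arithmetic sequence.
i=0: S_0 = 28 + 20*0 = 28
i=1: S_1 = 28 + 20*1 = 48
i=2: S_2 = 28 + 20*2 = 68
i=3: S_3 = 28 + 20*3 = 88
i=4: S_4 = 28 + 20*4 = 108
The first 5 terms are: [28, 48, 68, 88, 108]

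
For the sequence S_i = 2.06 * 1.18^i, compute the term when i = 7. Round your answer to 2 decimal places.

S_7 = 2.06 * 1.18^7 ≈ 2.06 * 3.1855 ≈ 6.56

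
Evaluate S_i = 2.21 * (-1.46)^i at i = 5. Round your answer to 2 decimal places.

S_5 = 2.21 * (-1.46)^5 ≈ 2.21 * -6.6338 ≈ -14.66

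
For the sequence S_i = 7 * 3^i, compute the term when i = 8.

S_8 = 7 * 3^8 = 7 * 6561 = 45927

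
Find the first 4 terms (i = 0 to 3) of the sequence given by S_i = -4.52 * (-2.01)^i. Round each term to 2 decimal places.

This is a geometric sequence.
i=0: S_0 = -4.52 * (-2.01)^0 = -4.52
i=1: S_1 = -4.52 * (-2.01)^1 ≈ 9.09
i=2: S_2 = -4.52 * (-2.01)^2 ≈ -18.26
i=3: S_3 = -4.52 * (-2.01)^3 ≈ 36.71
The first 4 terms are: [-4.52, 9.09, -18.26, 36.71]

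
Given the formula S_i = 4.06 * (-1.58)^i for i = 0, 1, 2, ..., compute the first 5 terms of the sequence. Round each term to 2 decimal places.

This is a geometric sequence.
i=0: S_0 = 4.06 * (-1.58)^0 = 4.06
i=1: S_1 = 4.06 * (-1.58)^1 ≈ -6.41
i=2: S_2 = 4.06 * (-1.58)^2 ≈ 10.14
i=3: S_3 = 4.06 * (-1.58)^3 ≈ -16.01
i=4: S_4 = 4.06 * (-1.58)^4 ≈ 25.3
The first 5 terms are: [4.06, -6.41, 10.14, -16.01, 25.3]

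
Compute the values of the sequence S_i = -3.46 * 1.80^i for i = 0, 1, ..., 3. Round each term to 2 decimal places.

This is a geometric sequence.
i=0: S_0 = -3.46 * 1.8^0 = -3.46
i=1: S_1 = -3.46 * 1.8^1 ≈ -6.23
i=2: S_2 = -3.46 * 1.8^2 ≈ -11.21
i=3: S_3 = -3.46 * 1.8^3 ≈ -20.18
The first 4 terms are: [-3.46, -6.23, -11.21, -20.18]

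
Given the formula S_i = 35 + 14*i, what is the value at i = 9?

S_9 = 35 + 14*9 = 35 + 126 = 161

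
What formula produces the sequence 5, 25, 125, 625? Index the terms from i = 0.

Check ratios: 25 / 5 = 5.0
Common ratio r = 5.
First term a = 5.
Formula: S_i = 5 * 5^i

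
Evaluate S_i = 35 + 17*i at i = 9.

S_9 = 35 + 17*9 = 35 + 153 = 188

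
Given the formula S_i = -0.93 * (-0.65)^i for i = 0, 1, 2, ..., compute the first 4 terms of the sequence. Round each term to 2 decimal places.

This is a geometric sequence.
i=0: S_0 = -0.93 * (-0.65)^0 = -0.93
i=1: S_1 = -0.93 * (-0.65)^1 ≈ 0.6
i=2: S_2 = -0.93 * (-0.65)^2 ≈ -0.39
i=3: S_3 = -0.93 * (-0.65)^3 ≈ 0.26
The first 4 terms are: [-0.93, 0.6, -0.39, 0.26]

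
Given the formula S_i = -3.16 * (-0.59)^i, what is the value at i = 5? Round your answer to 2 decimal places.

S_5 = -3.16 * (-0.59)^5 ≈ -3.16 * -0.0715 ≈ 0.23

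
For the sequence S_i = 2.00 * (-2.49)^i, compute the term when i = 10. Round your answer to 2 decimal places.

S_10 = 2.0 * (-2.49)^10 ≈ 2.0 * 9162.0672 ≈ 18324.13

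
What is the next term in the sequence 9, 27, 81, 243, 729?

Ratios: 27 / 9 = 3.0
This is a geometric sequence with common ratio r = 3.
Next term = 729 * 3 = 2187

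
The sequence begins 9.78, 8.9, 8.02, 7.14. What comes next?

Differences: 8.9 - 9.78 = -0.88
This is an arithmetic sequence with common difference d = -0.88.
Next term = 7.14 + -0.88 = 6.26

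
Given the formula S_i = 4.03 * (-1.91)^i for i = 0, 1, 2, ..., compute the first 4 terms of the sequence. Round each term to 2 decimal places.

This is a geometric sequence.
i=0: S_0 = 4.03 * (-1.91)^0 = 4.03
i=1: S_1 = 4.03 * (-1.91)^1 ≈ -7.7
i=2: S_2 = 4.03 * (-1.91)^2 ≈ 14.7
i=3: S_3 = 4.03 * (-1.91)^3 ≈ -28.08
The first 4 terms are: [4.03, -7.7, 14.7, -28.08]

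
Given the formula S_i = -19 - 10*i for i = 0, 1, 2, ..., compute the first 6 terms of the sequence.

This is an arithmetic sequence.
i=0: S_0 = -19 + -10*0 = -19
i=1: S_1 = -19 + -10*1 = -29
i=2: S_2 = -19 + -10*2 = -39
i=3: S_3 = -19 + -10*3 = -49
i=4: S_4 = -19 + -10*4 = -59
i=5: S_5 = -19 + -10*5 = -69
The first 6 terms are: [-19, -29, -39, -49, -59, -69]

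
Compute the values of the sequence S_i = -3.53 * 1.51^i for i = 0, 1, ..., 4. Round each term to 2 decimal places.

This is a geometric sequence.
i=0: S_0 = -3.53 * 1.51^0 = -3.53
i=1: S_1 = -3.53 * 1.51^1 ≈ -5.33
i=2: S_2 = -3.53 * 1.51^2 ≈ -8.05
i=3: S_3 = -3.53 * 1.51^3 ≈ -12.15
i=4: S_4 = -3.53 * 1.51^4 ≈ -18.35
The first 5 terms are: [-3.53, -5.33, -8.05, -12.15, -18.35]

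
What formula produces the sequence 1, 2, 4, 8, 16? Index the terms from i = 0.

Check ratios: 2 / 1 = 2.0
Common ratio r = 2.
First term a = 1.
Formula: S_i = 1 * 2^i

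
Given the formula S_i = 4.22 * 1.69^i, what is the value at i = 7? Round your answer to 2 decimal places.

S_7 = 4.22 * 1.69^7 ≈ 4.22 * 39.3738 ≈ 166.16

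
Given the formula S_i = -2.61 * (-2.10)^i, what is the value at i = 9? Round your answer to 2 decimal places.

S_9 = -2.61 * (-2.1)^9 ≈ -2.61 * -794.28 ≈ 2073.07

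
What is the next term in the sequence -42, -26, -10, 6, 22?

Differences: -26 - -42 = 16
This is an arithmetic sequence with common difference d = 16.
Next term = 22 + 16 = 38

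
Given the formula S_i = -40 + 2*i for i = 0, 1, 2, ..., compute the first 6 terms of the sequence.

This is an arithmetic sequence.
i=0: S_0 = -40 + 2*0 = -40
i=1: S_1 = -40 + 2*1 = -38
i=2: S_2 = -40 + 2*2 = -36
i=3: S_3 = -40 + 2*3 = -34
i=4: S_4 = -40 + 2*4 = -32
i=5: S_5 = -40 + 2*5 = -30
The first 6 terms are: [-40, -38, -36, -34, -32, -30]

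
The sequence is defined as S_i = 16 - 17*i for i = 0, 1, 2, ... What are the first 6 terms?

This is an arithmetic sequence.
i=0: S_0 = 16 + -17*0 = 16
i=1: S_1 = 16 + -17*1 = -1
i=2: S_2 = 16 + -17*2 = -18
i=3: S_3 = 16 + -17*3 = -35
i=4: S_4 = 16 + -17*4 = -52
i=5: S_5 = 16 + -17*5 = -69
The first 6 terms are: [16, -1, -18, -35, -52, -69]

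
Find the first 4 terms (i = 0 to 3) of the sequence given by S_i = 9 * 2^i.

This is a geometric sequence.
i=0: S_0 = 9 * 2^0 = 9
i=1: S_1 = 9 * 2^1 = 18
i=2: S_2 = 9 * 2^2 = 36
i=3: S_3 = 9 * 2^3 = 72
The first 4 terms are: [9, 18, 36, 72]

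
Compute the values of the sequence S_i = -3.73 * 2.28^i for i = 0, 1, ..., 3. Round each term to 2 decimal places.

This is a geometric sequence.
i=0: S_0 = -3.73 * 2.28^0 = -3.73
i=1: S_1 = -3.73 * 2.28^1 ≈ -8.5
i=2: S_2 = -3.73 * 2.28^2 ≈ -19.39
i=3: S_3 = -3.73 * 2.28^3 ≈ -44.21
The first 4 terms are: [-3.73, -8.5, -19.39, -44.21]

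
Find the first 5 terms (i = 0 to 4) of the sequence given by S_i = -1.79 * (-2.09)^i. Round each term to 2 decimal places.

This is a geometric sequence.
i=0: S_0 = -1.79 * (-2.09)^0 = -1.79
i=1: S_1 = -1.79 * (-2.09)^1 ≈ 3.74
i=2: S_2 = -1.79 * (-2.09)^2 ≈ -7.82
i=3: S_3 = -1.79 * (-2.09)^3 ≈ 16.34
i=4: S_4 = -1.79 * (-2.09)^4 ≈ -34.15
The first 5 terms are: [-1.79, 3.74, -7.82, 16.34, -34.15]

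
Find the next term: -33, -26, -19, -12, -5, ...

Differences: -26 - -33 = 7
This is an arithmetic sequence with common difference d = 7.
Next term = -5 + 7 = 2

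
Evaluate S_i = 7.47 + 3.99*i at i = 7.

S_7 = 7.47 + 3.99*7 = 7.47 + 27.93 = 35.4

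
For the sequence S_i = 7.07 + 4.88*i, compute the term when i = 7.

S_7 = 7.07 + 4.88*7 = 7.07 + 34.16 = 41.23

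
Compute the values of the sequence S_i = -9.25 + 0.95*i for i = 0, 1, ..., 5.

This is an arithmetic sequence.
i=0: S_0 = -9.25 + 0.95*0 = -9.25
i=1: S_1 = -9.25 + 0.95*1 = -8.3
i=2: S_2 = -9.25 + 0.95*2 = -7.35
i=3: S_3 = -9.25 + 0.95*3 = -6.4
i=4: S_4 = -9.25 + 0.95*4 = -5.45
i=5: S_5 = -9.25 + 0.95*5 = -4.5
The first 6 terms are: [-9.25, -8.3, -7.35, -6.4, -5.45, -4.5]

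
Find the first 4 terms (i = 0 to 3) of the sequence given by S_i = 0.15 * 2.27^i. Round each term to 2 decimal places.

This is a geometric sequence.
i=0: S_0 = 0.15 * 2.27^0 = 0.15
i=1: S_1 = 0.15 * 2.27^1 ≈ 0.34
i=2: S_2 = 0.15 * 2.27^2 ≈ 0.77
i=3: S_3 = 0.15 * 2.27^3 ≈ 1.75
The first 4 terms are: [0.15, 0.34, 0.77, 1.75]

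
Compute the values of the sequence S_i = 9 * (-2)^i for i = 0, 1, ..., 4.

This is a geometric sequence.
i=0: S_0 = 9 * (-2)^0 = 9
i=1: S_1 = 9 * (-2)^1 = -18
i=2: S_2 = 9 * (-2)^2 = 36
i=3: S_3 = 9 * (-2)^3 = -72
i=4: S_4 = 9 * (-2)^4 = 144
The first 5 terms are: [9, -18, 36, -72, 144]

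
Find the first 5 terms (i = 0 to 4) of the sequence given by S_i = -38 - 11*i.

This is an arithmetic sequence.
i=0: S_0 = -38 + -11*0 = -38
i=1: S_1 = -38 + -11*1 = -49
i=2: S_2 = -38 + -11*2 = -60
i=3: S_3 = -38 + -11*3 = -71
i=4: S_4 = -38 + -11*4 = -82
The first 5 terms are: [-38, -49, -60, -71, -82]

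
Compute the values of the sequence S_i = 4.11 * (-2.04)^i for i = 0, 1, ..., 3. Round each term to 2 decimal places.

This is a geometric sequence.
i=0: S_0 = 4.11 * (-2.04)^0 = 4.11
i=1: S_1 = 4.11 * (-2.04)^1 ≈ -8.38
i=2: S_2 = 4.11 * (-2.04)^2 ≈ 17.1
i=3: S_3 = 4.11 * (-2.04)^3 ≈ -34.89
The first 4 terms are: [4.11, -8.38, 17.1, -34.89]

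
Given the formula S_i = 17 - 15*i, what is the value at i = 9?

S_9 = 17 + -15*9 = 17 + -135 = -118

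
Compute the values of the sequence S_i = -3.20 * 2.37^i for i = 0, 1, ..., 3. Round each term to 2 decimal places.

This is a geometric sequence.
i=0: S_0 = -3.2 * 2.37^0 = -3.2
i=1: S_1 = -3.2 * 2.37^1 ≈ -7.58
i=2: S_2 = -3.2 * 2.37^2 ≈ -17.97
i=3: S_3 = -3.2 * 2.37^3 ≈ -42.6
The first 4 terms are: [-3.2, -7.58, -17.97, -42.6]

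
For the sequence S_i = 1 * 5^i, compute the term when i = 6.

S_6 = 1 * 5^6 = 1 * 15625 = 15625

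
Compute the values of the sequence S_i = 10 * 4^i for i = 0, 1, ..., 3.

This is a geometric sequence.
i=0: S_0 = 10 * 4^0 = 10
i=1: S_1 = 10 * 4^1 = 40
i=2: S_2 = 10 * 4^2 = 160
i=3: S_3 = 10 * 4^3 = 640
The first 4 terms are: [10, 40, 160, 640]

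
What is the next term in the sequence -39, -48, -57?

Differences: -48 - -39 = -9
This is an arithmetic sequence with common difference d = -9.
Next term = -57 + -9 = -66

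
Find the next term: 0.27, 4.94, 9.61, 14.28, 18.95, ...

Differences: 4.94 - 0.27 = 4.67
This is an arithmetic sequence with common difference d = 4.67.
Next term = 18.95 + 4.67 = 23.62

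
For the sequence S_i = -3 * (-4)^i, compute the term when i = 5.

S_5 = -3 * (-4)^5 = -3 * -1024 = 3072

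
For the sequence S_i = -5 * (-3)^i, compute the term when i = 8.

S_8 = -5 * (-3)^8 = -5 * 6561 = -32805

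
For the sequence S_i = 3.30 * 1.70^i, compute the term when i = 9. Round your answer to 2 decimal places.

S_9 = 3.3 * 1.7^9 ≈ 3.3 * 118.5879 ≈ 391.34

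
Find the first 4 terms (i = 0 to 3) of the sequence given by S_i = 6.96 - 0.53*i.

This is an arithmetic sequence.
i=0: S_0 = 6.96 + -0.53*0 = 6.96
i=1: S_1 = 6.96 + -0.53*1 = 6.43
i=2: S_2 = 6.96 + -0.53*2 = 5.9
i=3: S_3 = 6.96 + -0.53*3 = 5.37
The first 4 terms are: [6.96, 6.43, 5.9, 5.37]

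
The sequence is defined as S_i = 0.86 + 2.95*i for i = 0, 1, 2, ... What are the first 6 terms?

This is an arithmetic sequence.
i=0: S_0 = 0.86 + 2.95*0 = 0.86
i=1: S_1 = 0.86 + 2.95*1 = 3.81
i=2: S_2 = 0.86 + 2.95*2 = 6.76
i=3: S_3 = 0.86 + 2.95*3 = 9.71
i=4: S_4 = 0.86 + 2.95*4 = 12.66
i=5: S_5 = 0.86 + 2.95*5 = 15.61
The first 6 terms are: [0.86, 3.81, 6.76, 9.71, 12.66, 15.61]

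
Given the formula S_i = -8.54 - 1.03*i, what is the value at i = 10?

S_10 = -8.54 + -1.03*10 = -8.54 + -10.3 = -18.84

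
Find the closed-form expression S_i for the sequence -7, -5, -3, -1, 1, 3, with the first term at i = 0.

Check differences: -5 - -7 = 2
-3 - -5 = 2
Common difference d = 2.
First term a = -7.
Formula: S_i = -7 + 2*i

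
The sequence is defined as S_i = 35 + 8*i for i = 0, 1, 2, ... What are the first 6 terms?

This is an arithmetic sequence.
i=0: S_0 = 35 + 8*0 = 35
i=1: S_1 = 35 + 8*1 = 43
i=2: S_2 = 35 + 8*2 = 51
i=3: S_3 = 35 + 8*3 = 59
i=4: S_4 = 35 + 8*4 = 67
i=5: S_5 = 35 + 8*5 = 75
The first 6 terms are: [35, 43, 51, 59, 67, 75]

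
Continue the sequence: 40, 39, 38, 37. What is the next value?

Differences: 39 - 40 = -1
This is an arithmetic sequence with common difference d = -1.
Next term = 37 + -1 = 36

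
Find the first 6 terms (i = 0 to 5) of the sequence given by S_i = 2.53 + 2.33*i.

This is an arithmetic sequence.
i=0: S_0 = 2.53 + 2.33*0 = 2.53
i=1: S_1 = 2.53 + 2.33*1 = 4.86
i=2: S_2 = 2.53 + 2.33*2 = 7.19
i=3: S_3 = 2.53 + 2.33*3 = 9.52
i=4: S_4 = 2.53 + 2.33*4 = 11.85
i=5: S_5 = 2.53 + 2.33*5 = 14.18
The first 6 terms are: [2.53, 4.86, 7.19, 9.52, 11.85, 14.18]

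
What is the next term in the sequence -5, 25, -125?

Ratios: 25 / -5 = -5.0
This is a geometric sequence with common ratio r = -5.
Next term = -125 * -5 = 625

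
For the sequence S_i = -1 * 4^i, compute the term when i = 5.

S_5 = -1 * 4^5 = -1 * 1024 = -1024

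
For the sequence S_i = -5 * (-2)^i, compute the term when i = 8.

S_8 = -5 * (-2)^8 = -5 * 256 = -1280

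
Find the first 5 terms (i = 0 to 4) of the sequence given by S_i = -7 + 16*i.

This is an arithmetic sequence.
i=0: S_0 = -7 + 16*0 = -7
i=1: S_1 = -7 + 16*1 = 9
i=2: S_2 = -7 + 16*2 = 25
i=3: S_3 = -7 + 16*3 = 41
i=4: S_4 = -7 + 16*4 = 57
The first 5 terms are: [-7, 9, 25, 41, 57]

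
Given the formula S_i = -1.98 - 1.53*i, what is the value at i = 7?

S_7 = -1.98 + -1.53*7 = -1.98 + -10.71 = -12.69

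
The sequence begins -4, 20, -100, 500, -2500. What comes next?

Ratios: 20 / -4 = -5.0
This is a geometric sequence with common ratio r = -5.
Next term = -2500 * -5 = 12500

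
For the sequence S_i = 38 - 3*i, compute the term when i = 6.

S_6 = 38 + -3*6 = 38 + -18 = 20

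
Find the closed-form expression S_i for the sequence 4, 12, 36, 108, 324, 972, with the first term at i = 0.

Check ratios: 12 / 4 = 3.0
Common ratio r = 3.
First term a = 4.
Formula: S_i = 4 * 3^i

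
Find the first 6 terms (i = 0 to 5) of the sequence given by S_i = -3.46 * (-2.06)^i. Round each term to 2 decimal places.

This is a geometric sequence.
i=0: S_0 = -3.46 * (-2.06)^0 = -3.46
i=1: S_1 = -3.46 * (-2.06)^1 ≈ 7.13
i=2: S_2 = -3.46 * (-2.06)^2 ≈ -14.68
i=3: S_3 = -3.46 * (-2.06)^3 ≈ 30.25
i=4: S_4 = -3.46 * (-2.06)^4 ≈ -62.31
i=5: S_5 = -3.46 * (-2.06)^5 ≈ 128.35
The first 6 terms are: [-3.46, 7.13, -14.68, 30.25, -62.31, 128.35]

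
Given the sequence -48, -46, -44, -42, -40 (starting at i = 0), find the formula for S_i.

Check differences: -46 - -48 = 2
-44 - -46 = 2
Common difference d = 2.
First term a = -48.
Formula: S_i = -48 + 2*i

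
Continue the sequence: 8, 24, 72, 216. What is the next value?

Ratios: 24 / 8 = 3.0
This is a geometric sequence with common ratio r = 3.
Next term = 216 * 3 = 648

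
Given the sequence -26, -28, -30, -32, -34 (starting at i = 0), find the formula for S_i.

Check differences: -28 - -26 = -2
-30 - -28 = -2
Common difference d = -2.
First term a = -26.
Formula: S_i = -26 - 2*i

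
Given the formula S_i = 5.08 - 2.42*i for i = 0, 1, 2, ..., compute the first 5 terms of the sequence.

This is an arithmetic sequence.
i=0: S_0 = 5.08 + -2.42*0 = 5.08
i=1: S_1 = 5.08 + -2.42*1 = 2.66
i=2: S_2 = 5.08 + -2.42*2 = 0.24
i=3: S_3 = 5.08 + -2.42*3 = -2.18
i=4: S_4 = 5.08 + -2.42*4 = -4.6
The first 5 terms are: [5.08, 2.66, 0.24, -2.18, -4.6]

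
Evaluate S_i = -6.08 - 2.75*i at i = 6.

S_6 = -6.08 + -2.75*6 = -6.08 + -16.5 = -22.58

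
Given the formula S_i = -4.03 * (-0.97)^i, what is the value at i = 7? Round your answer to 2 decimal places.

S_7 = -4.03 * (-0.97)^7 ≈ -4.03 * -0.808 ≈ 3.26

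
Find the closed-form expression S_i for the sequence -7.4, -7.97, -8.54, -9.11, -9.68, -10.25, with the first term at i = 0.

Check differences: -7.97 - -7.4 = -0.57
-8.54 - -7.97 = -0.57
Common difference d = -0.57.
First term a = -7.4.
Formula: S_i = -7.40 - 0.57*i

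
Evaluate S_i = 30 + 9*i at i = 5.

S_5 = 30 + 9*5 = 30 + 45 = 75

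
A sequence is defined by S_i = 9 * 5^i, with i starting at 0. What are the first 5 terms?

This is a geometric sequence.
i=0: S_0 = 9 * 5^0 = 9
i=1: S_1 = 9 * 5^1 = 45
i=2: S_2 = 9 * 5^2 = 225
i=3: S_3 = 9 * 5^3 = 1125
i=4: S_4 = 9 * 5^4 = 5625
The first 5 terms are: [9, 45, 225, 1125, 5625]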